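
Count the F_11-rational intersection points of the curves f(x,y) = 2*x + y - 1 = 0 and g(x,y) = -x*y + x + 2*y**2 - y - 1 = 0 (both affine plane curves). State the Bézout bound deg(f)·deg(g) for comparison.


Common zeros: {(0, 1), (5, 2)}; count = 2; Bézout bound = 2.

deg(f) = 1, deg(g) = 2, so Bézout bound = 2.
Scan x ∈ F_11. For each x, list the y ∈ F_11 with f(x, y) ≡ 0 and those with g(x, y) ≡ 0 (mod 11); the common zeros in that column are the intersection.
  x = 0: f ≡ 0 at y ∈ {1}; g ≡ 0 at y ∈ {1, 5}; common: {1}.
  x = 1: f ≡ 0 at y ∈ {10}; g ≡ 0 at y ∈ {0, 1}; common: ∅.
  x = 2: f ≡ 0 at y ∈ {8}; g ≡ 0 at y ∈ {1, 6}; common: ∅.
  x = 3: f ≡ 0 at y ∈ {6}; g ≡ 0 at y ∈ {1}; common: ∅.
  x = 4: f ≡ 0 at y ∈ {4}; g ≡ 0 at y ∈ {1, 7}; common: ∅.
  x = 5: f ≡ 0 at y ∈ {2}; g ≡ 0 at y ∈ {1, 2}; common: {2}.
  x = 6: f ≡ 0 at y ∈ {0}; g ≡ 0 at y ∈ {1, 8}; common: ∅.
  x = 7: f ≡ 0 at y ∈ {9}; g ≡ 0 at y ∈ {1, 3}; common: ∅.
  x = 8: f ≡ 0 at y ∈ {7}; g ≡ 0 at y ∈ {1, 9}; common: ∅.
  x = 9: f ≡ 0 at y ∈ {5}; g ≡ 0 at y ∈ {1, 4}; common: ∅.
  x = 10: f ≡ 0 at y ∈ {3}; g ≡ 0 at y ∈ {1, 10}; common: ∅.
Collecting: common zeros = {(0, 1), (5, 2)}, so the count is 2.
Comparison with the Bézout bound: 2 ≤ 2 = deg(f)·deg(g), as expected for curves with no common component (the bound is attained).


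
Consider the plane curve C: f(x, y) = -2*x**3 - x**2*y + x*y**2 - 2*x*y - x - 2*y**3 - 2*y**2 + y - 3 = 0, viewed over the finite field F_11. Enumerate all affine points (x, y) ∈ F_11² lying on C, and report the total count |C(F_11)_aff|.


Affine F_11-points: {(1, 1), (2, 6), (5, 2), (6, 4), (7, 3), (7, 6), (7, 10), (8, 7), (9, 5), (10, 0), (10, 6), (10, 9)}; count = 12.

For each of the 121 pairs (x, y) ∈ F_11², evaluate f(x, y) mod 11. Record the zeros.
  x = 0: [0↦8, 1↦5, 2↦8, 3↦5, 4↦6, 5↦10, 6↦5, 7↦1, 8↦8, 9↦3, 10↦7]  zeros at y ∈ ∅
  x = 1: [0↦5, 1↦0, 2↦3, 3↦2, 4↦7, 5↦6, 6↦9, 7↦4, 8↦1, 9↦10, 10↦8]  zeros at y ∈ {1}
  x = 2: [0↦1, 1↦3, 2↦4, 3↦3, 4↦10, 5↦2, 6↦0, 7↦3, 8↦10, 9↦9, 10↦10]  zeros at y ∈ {6}
  x = 3: [0↦6, 1↦2, 2↦10, 3↦7, 4↦3, 5↦8, 6↦10, 7↦8, 8↦1, 9↦10, 10↦1]  zeros at y ∈ ∅
  x = 4: [0↦8, 1↦7, 2↦9, 3↦2, 4↦7, 5↦1, 6↦5, 7↦7, 8↦6, 9↦1, 10↦2]  zeros at y ∈ ∅
  x = 5: [0↦6, 1↦6, 2↦0, 3↦9, 4↦10, 5↦2, 6↦6, 7↦10, 8↦2, 9↦3, 10↦1]  zeros at y ∈ {2}
  x = 6: [0↦10, 1↦9, 2↦4, 3↦5, 4↦0, 5↦10, 6↦1, 7↦5, 8↦10, 9↦4, 10↦8]  zeros at y ∈ {4}
  x = 7: [0↦8, 1↦4, 2↦9, 3↦0, 4↦9, 5↦2, 6↦0, 7↦2, 8↦7, 9↦3, 10↦0]  zeros at y ∈ {3, 6, 10}
  x = 8: [0↦10, 1↦1, 2↦3, 3↦4, 4↦3, 5↦10, 6↦2, 7↦0, 8↦3, 9↦10, 10↦9]  zeros at y ∈ {7}
  x = 9: [0↦4, 1↦10, 2↦7, 3↦5, 4↦3, 5↦0, 6↦6, 7↦9, 8↦8, 9↦2, 10↦1]  zeros at y ∈ {5}
  x = 10: [0↦0, 1↦8, 2↦9, 3↦2, 4↦8, 5↦4, 6↦0, 7↦6, 8↦10, 9↦0, 10↦8]  zeros at y ∈ {0, 6, 9}
Collecting zeros: affine points = {(1, 1), (2, 6), (5, 2), (6, 4), (7, 3), (7, 6), (7, 10), (8, 7), (9, 5), (10, 0), (10, 6), (10, 9)}.
Total count |C(F_11)_aff| = 12.


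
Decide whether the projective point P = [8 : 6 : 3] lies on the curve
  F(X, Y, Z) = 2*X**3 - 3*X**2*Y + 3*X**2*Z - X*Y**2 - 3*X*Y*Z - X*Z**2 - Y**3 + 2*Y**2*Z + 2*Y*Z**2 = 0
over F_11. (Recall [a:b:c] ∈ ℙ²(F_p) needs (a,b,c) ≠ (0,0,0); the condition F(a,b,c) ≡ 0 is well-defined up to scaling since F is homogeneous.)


F(8,6,3) ≡ 6 (mod 11); P is NOT on the curve.

Evaluate F(8, 6, 3) term-by-term (mod 11).
  2*X**3 ↦ 2·512·1·1 = 1024
  -3*X**2*Y ↦ -3·64·6·1 = -1152
  3*X**2*Z ↦ 3·64·1·3 = 576
  -X*Y**2 ↦ -1·8·36·1 = -288
  -3*X*Y*Z ↦ -3·8·6·3 = -432
  -X*Z**2 ↦ -1·8·1·9 = -72
  -Y**3 ↦ -1·1·216·1 = -216
  2*Y**2*Z ↦ 2·1·36·3 = 216
  2*Y*Z**2 ↦ 2·1·6·9 = 108
Sum: F(8, 6, 3) = (1024) + (-1152) + (576) + (-288) + (-432) + (-72) + (-216) + (216) + (108) = -236.
Reducing mod 11: -236 ≡ 6 (mod 11).
Since F(a, b, c) ≡ 6 ≠ 0 (mod 11), P does NOT lie on the curve.


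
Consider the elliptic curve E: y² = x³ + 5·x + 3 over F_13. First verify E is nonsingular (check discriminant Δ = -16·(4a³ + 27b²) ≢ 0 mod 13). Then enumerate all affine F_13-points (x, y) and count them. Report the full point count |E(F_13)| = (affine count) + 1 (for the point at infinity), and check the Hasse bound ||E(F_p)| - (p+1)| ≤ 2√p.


Affine points = {(0, 4), (0, 9), (1, 3), (1, 10), (4, 3), (4, 10), (5, 6), (5, 7), (7, 2), (7, 11), (8, 3), (8, 10), (9, 6), (9, 7), (10, 0), (12, 6), (12, 7)}; affine count = 17; |E(F_13)| = 18.

Discriminant check: Δ ∝ 4a³ + 27b² = 4·5³ + 27·3² = 4·125 + 27·9 ≡ 2 (mod 13). Nonzero ⇒ E is nonsingular.
For each x ∈ F_13, compute rhs = x³ + 5·x + 3 mod 13, then count y ∈ F_13 with y² ≡ rhs.
  x = 0: rhs = 3, matching y values: 4, 9 (2 points).
  x = 1: rhs = 9, matching y values: 3, 10 (2 points).
  x = 2: rhs = 8, matching y values: none (0 points).
  x = 3: rhs = 6, matching y values: none (0 points).
  x = 4: rhs = 9, matching y values: 3, 10 (2 points).
  x = 5: rhs = 10, matching y values: 6, 7 (2 points).
  x = 6: rhs = 2, matching y values: none (0 points).
  x = 7: rhs = 4, matching y values: 2, 11 (2 points).
  x = 8: rhs = 9, matching y values: 3, 10 (2 points).
  x = 9: rhs = 10, matching y values: 6, 7 (2 points).
  x = 10: rhs = 0, matching y values: 0 (1 points).
  x = 11: rhs = 11, matching y values: none (0 points).
  x = 12: rhs = 10, matching y values: 6, 7 (2 points).
Total affine count: 17.
Full point count |E(F_13)| = 17 + 1 = 18.
Hasse bound: |18 − (13+1)| = |4| = 4 ≤ 2√13 ≈ 7.2111 ✓.


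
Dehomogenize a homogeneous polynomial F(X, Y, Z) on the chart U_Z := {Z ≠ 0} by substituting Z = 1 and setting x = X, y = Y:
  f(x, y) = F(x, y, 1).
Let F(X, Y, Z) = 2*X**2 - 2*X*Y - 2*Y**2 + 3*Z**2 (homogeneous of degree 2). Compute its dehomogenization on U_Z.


f(x, y) = 2*x**2 - 2*x*y - 2*y**2 + 3

On U_Z we set Z = 1. Each monomial c·X^i·Y^j·Z^k in F becomes c·x^i·y^j·1^k = c·x^i·y^j.
Substituting Z = 1: F(X, Y, 1) = 2*x**2 - 2*x*y - 2*y**2 + 3.
Note: deg(f) ≤ deg(F) = 2; strict inequality happens when F is divisible by Z (lost terms).


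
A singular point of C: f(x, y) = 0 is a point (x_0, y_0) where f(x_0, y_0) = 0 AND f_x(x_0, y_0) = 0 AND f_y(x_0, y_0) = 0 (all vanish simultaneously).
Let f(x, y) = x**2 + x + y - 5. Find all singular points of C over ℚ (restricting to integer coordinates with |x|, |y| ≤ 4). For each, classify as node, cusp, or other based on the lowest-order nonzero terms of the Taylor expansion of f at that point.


No singular points in the scanned grid; C is smooth there.

Compute partial derivatives:
  f_x = 2*x + 1.
  f_y = 1.
f_y = 1 is a nonzero constant, so f_y never vanishes: no point (x, y) can satisfy f = f_x = f_y = 0. In particular no (x, y) ∈ {−4, ..., 4}² is singular; the curve is smooth.


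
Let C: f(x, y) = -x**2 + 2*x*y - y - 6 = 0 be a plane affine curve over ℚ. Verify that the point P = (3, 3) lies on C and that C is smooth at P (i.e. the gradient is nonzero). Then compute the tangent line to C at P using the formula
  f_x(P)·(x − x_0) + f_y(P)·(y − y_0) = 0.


Tangent line at P: 5*y - 15 = 0.

Step 1: f(3, 3) = 0, so P lies on C.
Step 2: partial derivatives
  f_x(x, y) = -2*x + 2*y, f_y(x, y) = 2*x - 1.
  f_x(P) = 0, f_y(P) = 5 (gradient nonzero, so P is smooth).
Step 3: tangent line at P: 0·(x − 3) + 5·(y − 3) = 0.
Expanding: 5*y - 15 = 0.


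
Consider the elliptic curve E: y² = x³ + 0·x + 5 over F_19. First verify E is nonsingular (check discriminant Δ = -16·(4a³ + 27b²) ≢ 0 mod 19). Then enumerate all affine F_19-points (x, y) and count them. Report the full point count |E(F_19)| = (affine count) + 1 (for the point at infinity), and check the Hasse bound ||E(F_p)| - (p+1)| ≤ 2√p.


Affine points = {(0, 9), (0, 10), (1, 5), (1, 14), (5, 4), (5, 15), (7, 5), (7, 14), (8, 2), (8, 17), (10, 6), (10, 13), (11, 5), (11, 14), (12, 2), (12, 17), (13, 6), (13, 13), (15, 6), (15, 13), (16, 4), (16, 15), (17, 4), (17, 15), (18, 2), (18, 17)}; affine count = 26; |E(F_19)| = 27.

Discriminant check: Δ ∝ 4a³ + 27b² = 4·0³ + 27·5² = 4·0 + 27·25 ≡ 10 (mod 19). Nonzero ⇒ E is nonsingular.
For each x ∈ F_19, compute rhs = x³ + 0·x + 5 mod 19, then count y ∈ F_19 with y² ≡ rhs.
  x = 0: rhs = 5, matching y values: 9, 10 (2 points).
  x = 1: rhs = 6, matching y values: 5, 14 (2 points).
  x = 2: rhs = 13, matching y values: none (0 points).
  x = 3: rhs = 13, matching y values: none (0 points).
  x = 4: rhs = 12, matching y values: none (0 points).
  x = 5: rhs = 16, matching y values: 4, 15 (2 points).
  x = 6: rhs = 12, matching y values: none (0 points).
  x = 7: rhs = 6, matching y values: 5, 14 (2 points).
  x = 8: rhs = 4, matching y values: 2, 17 (2 points).
  x = 9: rhs = 12, matching y values: none (0 points).
  x = 10: rhs = 17, matching y values: 6, 13 (2 points).
  x = 11: rhs = 6, matching y values: 5, 14 (2 points).
  x = 12: rhs = 4, matching y values: 2, 17 (2 points).
  x = 13: rhs = 17, matching y values: 6, 13 (2 points).
  x = 14: rhs = 13, matching y values: none (0 points).
  x = 15: rhs = 17, matching y values: 6, 13 (2 points).
  x = 16: rhs = 16, matching y values: 4, 15 (2 points).
  x = 17: rhs = 16, matching y values: 4, 15 (2 points).
  x = 18: rhs = 4, matching y values: 2, 17 (2 points).
Total affine count: 26.
Full point count |E(F_19)| = 26 + 1 = 27.
Hasse bound: |27 − (19+1)| = |7| = 7 ≤ 2√19 ≈ 8.7178 ✓.


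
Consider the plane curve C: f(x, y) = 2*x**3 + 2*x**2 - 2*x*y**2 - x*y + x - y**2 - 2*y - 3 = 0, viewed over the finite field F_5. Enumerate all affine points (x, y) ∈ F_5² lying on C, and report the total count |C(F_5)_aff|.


Affine F_5-points: {(2, 2), (3, 1), (3, 4)}; count = 3.

For each of the 25 pairs (x, y) ∈ F_5², evaluate f(x, y) mod 5. Record the zeros.
  x = 0: [0↦2, 1↦4, 2↦4, 3↦2, 4↦3]  zeros at y ∈ ∅
  x = 1: [0↦2, 1↦1, 2↦4, 3↦1, 4↦2]  zeros at y ∈ ∅
  x = 2: [0↦3, 1↦4, 2↦0, 3↦1, 4↦2]  zeros at y ∈ {2}
  x = 3: [0↦2, 1↦0, 2↦4, 3↦4, 4↦0]  zeros at y ∈ {1, 4}
  x = 4: [0↦1, 1↦1, 2↦3, 3↦2, 4↦3]  zeros at y ∈ ∅
Collecting zeros: affine points = {(2, 2), (3, 1), (3, 4)}.
Total count |C(F_5)_aff| = 3.


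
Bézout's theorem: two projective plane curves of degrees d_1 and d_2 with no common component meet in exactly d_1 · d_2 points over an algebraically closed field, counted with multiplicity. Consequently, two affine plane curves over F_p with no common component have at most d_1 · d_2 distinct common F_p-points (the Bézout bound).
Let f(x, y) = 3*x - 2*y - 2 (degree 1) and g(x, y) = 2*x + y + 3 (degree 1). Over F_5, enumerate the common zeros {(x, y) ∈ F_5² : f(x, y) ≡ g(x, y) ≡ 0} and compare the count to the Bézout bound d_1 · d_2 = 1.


Common zeros: {(3, 1)}; count = 1; Bézout bound = 1.

deg(f) = 1, deg(g) = 1, so Bézout bound = 1.
Scan x ∈ F_5. For each x, list the y ∈ F_5 with f(x, y) ≡ 0 and those with g(x, y) ≡ 0 (mod 5); the common zeros in that column are the intersection.
  x = 0: f ≡ 0 at y ∈ {4}; g ≡ 0 at y ∈ {2}; common: ∅.
  x = 1: f ≡ 0 at y ∈ {3}; g ≡ 0 at y ∈ {0}; common: ∅.
  x = 2: f ≡ 0 at y ∈ {2}; g ≡ 0 at y ∈ {3}; common: ∅.
  x = 3: f ≡ 0 at y ∈ {1}; g ≡ 0 at y ∈ {1}; common: {1}.
  x = 4: f ≡ 0 at y ∈ {0}; g ≡ 0 at y ∈ {4}; common: ∅.
Collecting: common zeros = {(3, 1)}, so the count is 1.
Comparison with the Bézout bound: 1 ≤ 1 = deg(f)·deg(g), as expected for curves with no common component (the bound is attained).


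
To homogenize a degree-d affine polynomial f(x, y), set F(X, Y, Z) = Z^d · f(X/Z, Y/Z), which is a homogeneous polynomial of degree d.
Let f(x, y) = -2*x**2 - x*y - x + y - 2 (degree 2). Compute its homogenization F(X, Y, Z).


F(X, Y, Z) = -2*X**2 - X*Y - X*Z + Y*Z - 2*Z**2

deg(f) = 2.
Substitute x = X/Z, y = Y/Z into f, then multiply by Z^2.
  monomial -2·x^2·y^0 ↦ -2·X^2·Y^0·Z^0.
  monomial -1·x^1·y^1 ↦ -1·X^1·Y^1·Z^0.
  monomial -1·x^1·y^0 ↦ -1·X^1·Y^0·Z^1.
  monomial 1·x^0·y^1 ↦ 1·X^0·Y^1·Z^1.
  monomial -2·x^0·y^0 ↦ -2·X^0·Y^0·Z^2.
Collecting: F(X, Y, Z) = -2*X**2 - X*Y - X*Z + Y*Z - 2*Z**2.


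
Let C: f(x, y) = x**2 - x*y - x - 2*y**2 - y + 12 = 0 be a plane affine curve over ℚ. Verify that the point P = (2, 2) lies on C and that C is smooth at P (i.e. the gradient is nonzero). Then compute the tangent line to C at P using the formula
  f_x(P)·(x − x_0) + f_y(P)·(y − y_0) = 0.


Tangent line at P: x - 11*y + 20 = 0.

Step 1: f(2, 2) = 0, so P lies on C.
Step 2: partial derivatives
  f_x(x, y) = 2*x - y - 1, f_y(x, y) = -x - 4*y - 1.
  f_x(P) = 1, f_y(P) = -11 (gradient nonzero, so P is smooth).
Step 3: tangent line at P: 1·(x − 2) + -11·(y − 2) = 0.
Expanding: x - 11*y + 20 = 0.


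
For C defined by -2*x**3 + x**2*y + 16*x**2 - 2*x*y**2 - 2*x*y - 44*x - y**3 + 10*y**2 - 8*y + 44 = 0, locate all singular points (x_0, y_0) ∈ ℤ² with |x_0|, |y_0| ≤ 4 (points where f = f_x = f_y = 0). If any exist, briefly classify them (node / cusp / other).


Singular points: {(3, 1)}; classification: node.

Compute partial derivatives:
  f_x = -6*x**2 + 2*x*y + 32*x - 2*y**2 - 2*y - 44.
  f_y = x**2 - 4*x*y - 2*x - 3*y**2 + 20*y - 8.
Scan x_0 ∈ {−4, ..., 4}. For each x_0, f_y(x_0, y) is a polynomial in y; find its integer roots y ∈ {−4, ..., 4}, then test f_x and f at those candidates.
  x = -4: f_y(-4, y) = -3*y**2 + 36*y + 16; no integer root y with |y| ≤ 4.
  x = -3: f_y(-3, y) = -3*y**2 + 32*y + 7; no integer root y with |y| ≤ 4.
  x = -2: f_y(-2, y) = -3*y**2 + 28*y; vanishes at y ∈ {0}. (-2, 0): f_x = -132 ≠ 0.
  x = -1: f_y(-1, y) = -3*y**2 + 24*y - 5; no integer root y with |y| ≤ 4.
  x = 0: f_y(0, y) = -3*y**2 + 20*y - 8; no integer root y with |y| ≤ 4.
  x = 1: f_y(1, y) = -3*y**2 + 16*y - 9; no integer root y with |y| ≤ 4.
  x = 2: f_y(2, y) = -3*y**2 + 12*y - 8; no integer root y with |y| ≤ 4.
  x = 3: f_y(3, y) = -3*y**2 + 8*y - 5; vanishes at y ∈ {1}. (3, 1): f_x = 0, f = 0 — SINGULAR.
  x = 4: f_y(4, y) = -3*y**2 + 4*y; vanishes at y ∈ {0}. (4, 0): f_x = -12 ≠ 0.
Only singular point on the grid: (3, 1).
Classify: substitute x = 3 + u, y = 1 + v and expand: f = -2*u**3 + u**2*v - u**2 - 2*u*v**2 - v**3 + v**2.
No constant or linear terms (consistent with a singular point). Quadratic part: -u**2 + v**2. Cubic part: -2*u**3 + u**2*v - 2*u*v**2 - v**3.
The quadratic part v**2 - u**2 = (v − u)(v + u) splits into two distinct linear factors, so there are two distinct tangent lines y − 1 = ±(x − 3) — this is a node (ordinary double point).
Classification: node.


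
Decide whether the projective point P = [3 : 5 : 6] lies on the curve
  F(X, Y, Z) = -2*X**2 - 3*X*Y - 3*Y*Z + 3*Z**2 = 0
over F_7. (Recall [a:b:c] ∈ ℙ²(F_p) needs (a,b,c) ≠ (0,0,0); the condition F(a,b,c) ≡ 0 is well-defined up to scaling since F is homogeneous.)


F(3,5,6) ≡ 4 (mod 7); P is NOT on the curve.

Evaluate F(3, 5, 6) term-by-term (mod 7).
  -2*X**2 ↦ -2·9·1·1 = -18
  -3*X*Y ↦ -3·3·5·1 = -45
  -3*Y*Z ↦ -3·1·5·6 = -90
  3*Z**2 ↦ 3·1·1·36 = 108
Sum: F(3, 5, 6) = (-18) + (-45) + (-90) + (108) = -45.
Reducing mod 7: -45 ≡ 4 (mod 7).
Since F(a, b, c) ≡ 4 ≠ 0 (mod 7), P does NOT lie on the curve.


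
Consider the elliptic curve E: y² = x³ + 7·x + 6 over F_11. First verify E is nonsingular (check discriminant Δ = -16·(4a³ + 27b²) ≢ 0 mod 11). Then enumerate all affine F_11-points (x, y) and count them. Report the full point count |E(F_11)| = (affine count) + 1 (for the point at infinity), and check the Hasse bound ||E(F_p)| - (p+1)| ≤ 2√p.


Affine points = {(1, 5), (1, 6), (5, 1), (5, 10), (6, 0), (10, 3), (10, 8)}; affine count = 7; |E(F_11)| = 8.

Discriminant check: Δ ∝ 4a³ + 27b² = 4·7³ + 27·6² = 4·343 + 27·36 ≡ 1 (mod 11). Nonzero ⇒ E is nonsingular.
For each x ∈ F_11, compute rhs = x³ + 7·x + 6 mod 11, then count y ∈ F_11 with y² ≡ rhs.
  x = 0: rhs = 6, matching y values: none (0 points).
  x = 1: rhs = 3, matching y values: 5, 6 (2 points).
  x = 2: rhs = 6, matching y values: none (0 points).
  x = 3: rhs = 10, matching y values: none (0 points).
  x = 4: rhs = 10, matching y values: none (0 points).
  x = 5: rhs = 1, matching y values: 1, 10 (2 points).
  x = 6: rhs = 0, matching y values: 0 (1 points).
  x = 7: rhs = 2, matching y values: none (0 points).
  x = 8: rhs = 2, matching y values: none (0 points).
  x = 9: rhs = 6, matching y values: none (0 points).
  x = 10: rhs = 9, matching y values: 3, 8 (2 points).
Total affine count: 7.
Full point count |E(F_11)| = 7 + 1 = 8.
Hasse bound: |8 − (11+1)| = |-4| = 4 ≤ 2√11 ≈ 6.6332 ✓.


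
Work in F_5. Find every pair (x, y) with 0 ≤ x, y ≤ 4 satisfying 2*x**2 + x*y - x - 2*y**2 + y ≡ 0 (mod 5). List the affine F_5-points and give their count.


Affine F_5-points: {(0, 0), (0, 3), (3, 0), (3, 2), (4, 2), (4, 3)}; count = 6.

For each of the 25 pairs (x, y) ∈ F_5², evaluate f(x, y) mod 5. Record the zeros.
  x = 0: [0↦0, 1↦4, 2↦4, 3↦0, 4↦2]  zeros at y ∈ {0, 3}
  x = 1: [0↦1, 1↦1, 2↦2, 3↦4, 4↦2]  zeros at y ∈ ∅
  x = 2: [0↦1, 1↦2, 2↦4, 3↦2, 4↦1]  zeros at y ∈ ∅
  x = 3: [0↦0, 1↦2, 2↦0, 3↦4, 4↦4]  zeros at y ∈ {0, 2}
  x = 4: [0↦3, 1↦1, 2↦0, 3↦0, 4↦1]  zeros at y ∈ {2, 3}
Collecting zeros: affine points = {(0, 0), (0, 3), (3, 0), (3, 2), (4, 2), (4, 3)}.
Total count |C(F_5)_aff| = 6.


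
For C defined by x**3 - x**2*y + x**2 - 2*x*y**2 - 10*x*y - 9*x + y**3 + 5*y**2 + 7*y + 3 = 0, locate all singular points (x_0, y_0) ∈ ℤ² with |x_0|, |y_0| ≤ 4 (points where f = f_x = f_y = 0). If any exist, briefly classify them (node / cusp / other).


Singular points: {(-1, -2)}; classification: cusp.

Compute partial derivatives:
  f_x = 3*x**2 - 2*x*y + 2*x - 2*y**2 - 10*y - 9.
  f_y = -x**2 - 4*x*y - 10*x + 3*y**2 + 10*y + 7.
Scan x_0 ∈ {−4, ..., 4}. For each x_0, f_y(x_0, y) is a polynomial in y; find its integer roots y ∈ {−4, ..., 4}, then test f_x and f at those candidates.
  x = -4: f_y(-4, y) = 3*y**2 + 26*y + 31; no integer root y with |y| ≤ 4.
  x = -3: f_y(-3, y) = 3*y**2 + 22*y + 28; no integer root y with |y| ≤ 4.
  x = -2: f_y(-2, y) = 3*y**2 + 18*y + 23; no integer root y with |y| ≤ 4.
  x = -1: f_y(-1, y) = 3*y**2 + 14*y + 16; vanishes at y ∈ {-2}. (-1, -2): f_x = 0, f = 0 — SINGULAR.
  x = 0: f_y(0, y) = 3*y**2 + 10*y + 7; vanishes at y ∈ {-1}. (0, -1): f_x = -1 ≠ 0.
  x = 1: f_y(1, y) = 3*y**2 + 6*y - 4; no integer root y with |y| ≤ 4.
  x = 2: f_y(2, y) = 3*y**2 + 2*y - 17; no integer root y with |y| ≤ 4.
  x = 3: f_y(3, y) = 3*y**2 - 2*y - 32; no integer root y with |y| ≤ 4.
  x = 4: f_y(4, y) = 3*y**2 - 6*y - 49; no integer root y with |y| ≤ 4.
Only singular point on the grid: (-1, -2).
Classify: substitute x = -1 + u, y = -2 + v and expand: f = u**3 - u**2*v - 2*u*v**2 + v**3 + v**2.
No constant or linear terms (consistent with a singular point). Quadratic part: v**2. Cubic part: u**3 - u**2*v - 2*u*v**2 + v**3.
The quadratic part v**2 is a perfect square, so there is a single (double) tangent line v = 0, i.e. y = -2. Restricting the cubic part to that line (v = 0) leaves u**3 ≠ 0, so f is not divisible by v and the branch is v² ≈ -u**3 to lowest order — this is a cusp.
Classification: cusp.


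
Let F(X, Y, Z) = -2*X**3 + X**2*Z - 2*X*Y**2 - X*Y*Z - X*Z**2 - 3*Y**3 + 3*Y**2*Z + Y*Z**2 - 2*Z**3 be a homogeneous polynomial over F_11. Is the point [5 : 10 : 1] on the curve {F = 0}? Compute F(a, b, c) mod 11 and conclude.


F(5,10,1) ≡ 10 (mod 11); P is NOT on the curve.

Evaluate F(5, 10, 1) term-by-term (mod 11).
  -2*X**3 ↦ -2·125·1·1 = -250
  X**2*Z ↦ 1·25·1·1 = 25
  -2*X*Y**2 ↦ -2·5·100·1 = -1000
  -X*Y*Z ↦ -1·5·10·1 = -50
  -X*Z**2 ↦ -1·5·1·1 = -5
  -3*Y**3 ↦ -3·1·1000·1 = -3000
  3*Y**2*Z ↦ 3·1·100·1 = 300
  Y*Z**2 ↦ 1·1·10·1 = 10
  -2*Z**3 ↦ -2·1·1·1 = -2
Sum: F(5, 10, 1) = (-250) + (25) + (-1000) + (-50) + (-5) + (-3000) + (300) + (10) + (-2) = -3972.
Reducing mod 11: -3972 ≡ 10 (mod 11).
Since F(a, b, c) ≡ 10 ≠ 0 (mod 11), P does NOT lie on the curve.


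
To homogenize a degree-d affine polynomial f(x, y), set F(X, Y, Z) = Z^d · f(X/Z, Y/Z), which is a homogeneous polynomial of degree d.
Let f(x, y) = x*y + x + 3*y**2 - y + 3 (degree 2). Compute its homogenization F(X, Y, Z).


F(X, Y, Z) = X*Y + X*Z + 3*Y**2 - Y*Z + 3*Z**2

deg(f) = 2.
Substitute x = X/Z, y = Y/Z into f, then multiply by Z^2.
  monomial 1·x^1·y^1 ↦ 1·X^1·Y^1·Z^0.
  monomial 1·x^1·y^0 ↦ 1·X^1·Y^0·Z^1.
  monomial 3·x^0·y^2 ↦ 3·X^0·Y^2·Z^0.
  monomial -1·x^0·y^1 ↦ -1·X^0·Y^1·Z^1.
  monomial 3·x^0·y^0 ↦ 3·X^0·Y^0·Z^2.
Collecting: F(X, Y, Z) = X*Y + X*Z + 3*Y**2 - Y*Z + 3*Z**2.


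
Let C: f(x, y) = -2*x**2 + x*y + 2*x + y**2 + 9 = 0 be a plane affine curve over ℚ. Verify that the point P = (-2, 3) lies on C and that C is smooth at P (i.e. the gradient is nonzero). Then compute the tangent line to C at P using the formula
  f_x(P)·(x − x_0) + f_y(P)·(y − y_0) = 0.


Tangent line at P: 13*x + 4*y + 14 = 0.

Step 1: f(-2, 3) = 0, so P lies on C.
Step 2: partial derivatives
  f_x(x, y) = -4*x + y + 2, f_y(x, y) = x + 2*y.
  f_x(P) = 13, f_y(P) = 4 (gradient nonzero, so P is smooth).
Step 3: tangent line at P: 13·(x − -2) + 4·(y − 3) = 0.
Expanding: 13*x + 4*y + 14 = 0.


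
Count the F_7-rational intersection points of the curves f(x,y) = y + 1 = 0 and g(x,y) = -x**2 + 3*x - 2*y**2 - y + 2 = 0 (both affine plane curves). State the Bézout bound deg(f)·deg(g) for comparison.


Common zeros: ∅; count = 0; Bézout bound = 2.

deg(f) = 1, deg(g) = 2, so Bézout bound = 2.
Scan x ∈ F_7. For each x, list the y ∈ F_7 with f(x, y) ≡ 0 and those with g(x, y) ≡ 0 (mod 7); the common zeros in that column are the intersection.
  x = 0: f ≡ 0 at y ∈ {6}; g ≡ 0 at y ∈ ∅; common: ∅.
  x = 1: f ≡ 0 at y ∈ {6}; g ≡ 0 at y ∈ ∅; common: ∅.
  x = 2: f ≡ 0 at y ∈ {6}; g ≡ 0 at y ∈ ∅; common: ∅.
  x = 3: f ≡ 0 at y ∈ {6}; g ≡ 0 at y ∈ ∅; common: ∅.
  x = 4: f ≡ 0 at y ∈ {6}; g ≡ 0 at y ∈ ∅; common: ∅.
  x = 5: f ≡ 0 at y ∈ {6}; g ≡ 0 at y ∈ {5}; common: ∅.
  x = 6: f ≡ 0 at y ∈ {6}; g ≡ 0 at y ∈ ∅; common: ∅.
Collecting: common zeros = ∅, so the count is 0.
Comparison with the Bézout bound: 0 ≤ 2 = deg(f)·deg(g), as expected for curves with no common component (the affine F_7-count falls short of the bound because intersections may lie at infinity, over extension fields, or carry multiplicity).


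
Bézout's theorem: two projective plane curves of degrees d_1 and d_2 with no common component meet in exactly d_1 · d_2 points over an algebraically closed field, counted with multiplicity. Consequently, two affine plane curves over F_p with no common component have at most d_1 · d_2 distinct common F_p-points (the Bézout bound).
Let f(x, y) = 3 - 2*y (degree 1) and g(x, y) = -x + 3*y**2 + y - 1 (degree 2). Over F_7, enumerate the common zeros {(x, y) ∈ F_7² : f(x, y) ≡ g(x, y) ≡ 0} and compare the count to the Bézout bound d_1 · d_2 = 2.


Common zeros: {(2, 5)}; count = 1; Bézout bound = 2.

deg(f) = 1, deg(g) = 2, so Bézout bound = 2.
Scan x ∈ F_7. For each x, list the y ∈ F_7 with f(x, y) ≡ 0 and those with g(x, y) ≡ 0 (mod 7); the common zeros in that column are the intersection.
  x = 0: f ≡ 0 at y ∈ {5}; g ≡ 0 at y ∈ ∅; common: ∅.
  x = 1: f ≡ 0 at y ∈ {5}; g ≡ 0 at y ∈ {3, 6}; common: ∅.
  x = 2: f ≡ 0 at y ∈ {5}; g ≡ 0 at y ∈ {4, 5}; common: {5}.
  x = 3: f ≡ 0 at y ∈ {5}; g ≡ 0 at y ∈ {1}; common: ∅.
  x = 4: f ≡ 0 at y ∈ {5}; g ≡ 0 at y ∈ ∅; common: ∅.
  x = 5: f ≡ 0 at y ∈ {5}; g ≡ 0 at y ∈ ∅; common: ∅.
  x = 6: f ≡ 0 at y ∈ {5}; g ≡ 0 at y ∈ {0, 2}; common: ∅.
Collecting: common zeros = {(2, 5)}, so the count is 1.
Comparison with the Bézout bound: 1 ≤ 2 = deg(f)·deg(g), as expected for curves with no common component (the affine F_7-count falls short of the bound because intersections may lie at infinity, over extension fields, or carry multiplicity).


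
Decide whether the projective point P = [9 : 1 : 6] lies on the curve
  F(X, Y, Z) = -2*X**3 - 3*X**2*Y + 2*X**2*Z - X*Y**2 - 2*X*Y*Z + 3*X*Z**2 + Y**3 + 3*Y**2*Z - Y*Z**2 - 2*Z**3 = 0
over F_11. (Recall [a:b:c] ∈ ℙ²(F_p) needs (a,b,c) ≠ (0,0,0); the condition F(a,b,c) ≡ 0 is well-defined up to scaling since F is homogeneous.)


F(9,1,6) ≡ 7 (mod 11); P is NOT on the curve.

Evaluate F(9, 1, 6) term-by-term (mod 11).
  -2*X**3 ↦ -2·729·1·1 = -1458
  -3*X**2*Y ↦ -3·81·1·1 = -243
  2*X**2*Z ↦ 2·81·1·6 = 972
  -X*Y**2 ↦ -1·9·1·1 = -9
  -2*X*Y*Z ↦ -2·9·1·6 = -108
  3*X*Z**2 ↦ 3·9·1·36 = 972
  Y**3 ↦ 1·1·1·1 = 1
  3*Y**2*Z ↦ 3·1·1·6 = 18
  -Y*Z**2 ↦ -1·1·1·36 = -36
  -2*Z**3 ↦ -2·1·1·216 = -432
Sum: F(9, 1, 6) = (-1458) + (-243) + (972) + (-9) + (-108) + (972) + (1) + (18) + (-36) + (-432) = -323.
Reducing mod 11: -323 ≡ 7 (mod 11).
Since F(a, b, c) ≡ 7 ≠ 0 (mod 11), P does NOT lie on the curve.


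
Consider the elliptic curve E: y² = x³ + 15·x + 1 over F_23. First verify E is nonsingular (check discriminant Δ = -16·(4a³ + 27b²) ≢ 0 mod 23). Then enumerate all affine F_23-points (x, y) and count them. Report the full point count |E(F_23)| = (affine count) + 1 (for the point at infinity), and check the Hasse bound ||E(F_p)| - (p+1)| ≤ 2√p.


Affine points = {(0, 1), (0, 22), (2, 4), (2, 19), (3, 2), (3, 21), (6, 10), (6, 13), (7, 9), (7, 14), (8, 9), (8, 14), (10, 1), (10, 22), (11, 5), (11, 18), (12, 0), (13, 1), (13, 22), (15, 6), (15, 17), (16, 6), (16, 17), (18, 10), (18, 13), (21, 3), (21, 20), (22, 10), (22, 13)}; affine count = 29; |E(F_23)| = 30.

Discriminant check: Δ ∝ 4a³ + 27b² = 4·15³ + 27·1² = 4·3375 + 27·1 ≡ 3 (mod 23). Nonzero ⇒ E is nonsingular.
For each x ∈ F_23, compute rhs = x³ + 15·x + 1 mod 23, then count y ∈ F_23 with y² ≡ rhs.
  x = 0: rhs = 1, matching y values: 1, 22 (2 points).
  x = 1: rhs = 17, matching y values: none (0 points).
  x = 2: rhs = 16, matching y values: 4, 19 (2 points).
  x = 3: rhs = 4, matching y values: 2, 21 (2 points).
  x = 4: rhs = 10, matching y values: none (0 points).
  x = 5: rhs = 17, matching y values: none (0 points).
  x = 6: rhs = 8, matching y values: 10, 13 (2 points).
  x = 7: rhs = 12, matching y values: 9, 14 (2 points).
  x = 8: rhs = 12, matching y values: 9, 14 (2 points).
  x = 9: rhs = 14, matching y values: none (0 points).
  x = 10: rhs = 1, matching y values: 1, 22 (2 points).
  x = 11: rhs = 2, matching y values: 5, 18 (2 points).
  x = 12: rhs = 0, matching y values: 0 (1 points).
  x = 13: rhs = 1, matching y values: 1, 22 (2 points).
  x = 14: rhs = 11, matching y values: none (0 points).
  x = 15: rhs = 13, matching y values: 6, 17 (2 points).
  x = 16: rhs = 13, matching y values: 6, 17 (2 points).
  x = 17: rhs = 17, matching y values: none (0 points).
  x = 18: rhs = 8, matching y values: 10, 13 (2 points).
  x = 19: rhs = 15, matching y values: none (0 points).
  x = 20: rhs = 21, matching y values: none (0 points).
  x = 21: rhs = 9, matching y values: 3, 20 (2 points).
  x = 22: rhs = 8, matching y values: 10, 13 (2 points).
Total affine count: 29.
Full point count |E(F_23)| = 29 + 1 = 30.
Hasse bound: |30 − (23+1)| = |6| = 6 ≤ 2√23 ≈ 9.5917 ✓.


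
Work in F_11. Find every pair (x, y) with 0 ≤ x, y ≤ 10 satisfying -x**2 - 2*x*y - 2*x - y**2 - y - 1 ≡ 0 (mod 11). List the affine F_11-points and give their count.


Affine F_11-points: {(1, 3), (1, 5), (2, 3), (4, 4), (4, 9), (8, 1), (8, 4), (9, 5), (9, 9), (10, 0), (10, 1)}; count = 11.

For each of the 121 pairs (x, y) ∈ F_11², evaluate f(x, y) mod 11. Record the zeros.
  x = 0: [0↦10, 1↦8, 2↦4, 3↦9, 4↦1, 5↦2, 6↦1, 7↦9, 8↦4, 9↦8, 10↦10]  zeros at y ∈ ∅
  x = 1: [0↦7, 1↦3, 2↦8, 3↦0, 4↦1, 5↦0, 6↦8, 7↦3, 8↦7, 9↦9, 10↦9]  zeros at y ∈ {3, 5}
  x = 2: [0↦2, 1↦7, 2↦10, 3↦0, 4↦10, 5↦7, 6↦2, 7↦6, 8↦8, 9↦8, 10↦6]  zeros at y ∈ {3}
  x = 3: [0↦6, 1↦9, 2↦10, 3↦9, 4↦6, 5↦1, 6↦5, 7↦7, 8↦7, 9↦5, 10↦1]  zeros at y ∈ ∅
  x = 4: [0↦8, 1↦9, 2↦8, 3↦5, 4↦0, 5↦4, 6↦6, 7↦6, 8↦4, 9↦0, 10↦5]  zeros at y ∈ {4, 9}
  x = 5: [0↦8, 1↦7, 2↦4, 3↦10, 4↦3, 5↦5, 6↦5, 7↦3, 8↦10, 9↦4, 10↦7]  zeros at y ∈ ∅
  x = 6: [0↦6, 1↦3, 2↦9, 3↦2, 4↦4, 5↦4, 6↦2, 7↦9, 8↦3, 9↦6, 10↦7]  zeros at y ∈ ∅
  x = 7: [0↦2, 1↦8, 2↦1, 3↦3, 4↦3, 5↦1, 6↦8, 7↦2, 8↦5, 9↦6, 10↦5]  zeros at y ∈ ∅
  x = 8: [0↦7, 1↦0, 2↦2, 3↦2, 4↦0, 5↦7, 6↦1, 7↦4, 8↦5, 9↦4, 10↦1]  zeros at y ∈ {1, 4}
  x = 9: [0↦10, 1↦1, 2↦1, 3↦10, 4↦6, 5↦0, 6↦3, 7↦4, 8↦3, 9↦0, 10↦6]  zeros at y ∈ {5, 9}
  x = 10: [0↦0, 1↦0, 2↦9, 3↦5, 4↦10, 5↦2, 6↦3, 7↦2, 8↦10, 9↦5, 10↦9]  zeros at y ∈ {0, 1}
Collecting zeros: affine points = {(1, 3), (1, 5), (2, 3), (4, 4), (4, 9), (8, 1), (8, 4), (9, 5), (9, 9), (10, 0), (10, 1)}.
Total count |C(F_11)_aff| = 11.


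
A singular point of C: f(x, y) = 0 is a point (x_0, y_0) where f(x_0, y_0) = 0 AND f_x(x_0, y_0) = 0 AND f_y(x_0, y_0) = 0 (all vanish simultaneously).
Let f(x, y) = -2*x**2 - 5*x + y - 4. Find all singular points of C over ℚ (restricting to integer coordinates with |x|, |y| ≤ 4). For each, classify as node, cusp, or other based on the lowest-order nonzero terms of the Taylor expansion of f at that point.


No singular points in the scanned grid; C is smooth there.

Compute partial derivatives:
  f_x = -4*x - 5.
  f_y = 1.
f_y = 1 is a nonzero constant, so f_y never vanishes: no point (x, y) can satisfy f = f_x = f_y = 0. In particular no (x, y) ∈ {−4, ..., 4}² is singular; the curve is smooth.


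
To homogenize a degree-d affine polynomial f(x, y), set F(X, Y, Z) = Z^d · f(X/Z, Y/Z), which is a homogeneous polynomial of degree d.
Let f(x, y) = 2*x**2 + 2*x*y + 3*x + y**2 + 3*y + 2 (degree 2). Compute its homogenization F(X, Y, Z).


F(X, Y, Z) = 2*X**2 + 2*X*Y + 3*X*Z + Y**2 + 3*Y*Z + 2*Z**2

deg(f) = 2.
Substitute x = X/Z, y = Y/Z into f, then multiply by Z^2.
  monomial 2·x^2·y^0 ↦ 2·X^2·Y^0·Z^0.
  monomial 2·x^1·y^1 ↦ 2·X^1·Y^1·Z^0.
  monomial 3·x^1·y^0 ↦ 3·X^1·Y^0·Z^1.
  monomial 1·x^0·y^2 ↦ 1·X^0·Y^2·Z^0.
  monomial 3·x^0·y^1 ↦ 3·X^0·Y^1·Z^1.
  monomial 2·x^0·y^0 ↦ 2·X^0·Y^0·Z^2.
Collecting: F(X, Y, Z) = 2*X**2 + 2*X*Y + 3*X*Z + Y**2 + 3*Y*Z + 2*Z**2.


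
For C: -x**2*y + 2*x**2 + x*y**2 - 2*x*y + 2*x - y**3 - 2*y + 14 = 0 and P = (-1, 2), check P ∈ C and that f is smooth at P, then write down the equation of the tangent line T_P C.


Tangent line at P: 2*x - 17*y + 36 = 0.

Step 1: f(-1, 2) = 0, so P lies on C.
Step 2: partial derivatives
  f_x(x, y) = -2*x*y + 4*x + y**2 - 2*y + 2, f_y(x, y) = -x**2 + 2*x*y - 2*x - 3*y**2 - 2.
  f_x(P) = 2, f_y(P) = -17 (gradient nonzero, so P is smooth).
Step 3: tangent line at P: 2·(x − -1) + -17·(y − 2) = 0.
Expanding: 2*x - 17*y + 36 = 0.


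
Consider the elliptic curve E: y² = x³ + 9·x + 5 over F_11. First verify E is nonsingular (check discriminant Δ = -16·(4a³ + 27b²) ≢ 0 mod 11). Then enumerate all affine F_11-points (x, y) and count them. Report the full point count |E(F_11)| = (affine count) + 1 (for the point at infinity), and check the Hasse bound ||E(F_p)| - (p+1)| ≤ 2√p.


Affine points = {(0, 4), (0, 7), (1, 2), (1, 9), (2, 3), (2, 8), (3, 2), (3, 9), (6, 0), (7, 2), (7, 9), (9, 1), (9, 10)}; affine count = 13; |E(F_11)| = 14.

Discriminant check: Δ ∝ 4a³ + 27b² = 4·9³ + 27·5² = 4·729 + 27·25 ≡ 5 (mod 11). Nonzero ⇒ E is nonsingular.
For each x ∈ F_11, compute rhs = x³ + 9·x + 5 mod 11, then count y ∈ F_11 with y² ≡ rhs.
  x = 0: rhs = 5, matching y values: 4, 7 (2 points).
  x = 1: rhs = 4, matching y values: 2, 9 (2 points).
  x = 2: rhs = 9, matching y values: 3, 8 (2 points).
  x = 3: rhs = 4, matching y values: 2, 9 (2 points).
  x = 4: rhs = 6, matching y values: none (0 points).
  x = 5: rhs = 10, matching y values: none (0 points).
  x = 6: rhs = 0, matching y values: 0 (1 points).
  x = 7: rhs = 4, matching y values: 2, 9 (2 points).
  x = 8: rhs = 6, matching y values: none (0 points).
  x = 9: rhs = 1, matching y values: 1, 10 (2 points).
  x = 10: rhs = 6, matching y values: none (0 points).
Total affine count: 13.
Full point count |E(F_11)| = 13 + 1 = 14.
Hasse bound: |14 − (11+1)| = |2| = 2 ≤ 2√11 ≈ 6.6332 ✓.


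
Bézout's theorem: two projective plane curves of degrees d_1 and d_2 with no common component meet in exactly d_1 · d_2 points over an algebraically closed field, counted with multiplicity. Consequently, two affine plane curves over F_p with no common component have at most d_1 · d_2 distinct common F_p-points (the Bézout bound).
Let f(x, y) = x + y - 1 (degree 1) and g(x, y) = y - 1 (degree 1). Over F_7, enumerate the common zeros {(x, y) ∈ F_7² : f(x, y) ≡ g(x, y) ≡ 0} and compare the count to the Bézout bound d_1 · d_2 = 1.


Common zeros: {(0, 1)}; count = 1; Bézout bound = 1.

deg(f) = 1, deg(g) = 1, so Bézout bound = 1.
Scan x ∈ F_7. For each x, list the y ∈ F_7 with f(x, y) ≡ 0 and those with g(x, y) ≡ 0 (mod 7); the common zeros in that column are the intersection.
  x = 0: f ≡ 0 at y ∈ {1}; g ≡ 0 at y ∈ {1}; common: {1}.
  x = 1: f ≡ 0 at y ∈ {0}; g ≡ 0 at y ∈ {1}; common: ∅.
  x = 2: f ≡ 0 at y ∈ {6}; g ≡ 0 at y ∈ {1}; common: ∅.
  x = 3: f ≡ 0 at y ∈ {5}; g ≡ 0 at y ∈ {1}; common: ∅.
  x = 4: f ≡ 0 at y ∈ {4}; g ≡ 0 at y ∈ {1}; common: ∅.
  x = 5: f ≡ 0 at y ∈ {3}; g ≡ 0 at y ∈ {1}; common: ∅.
  x = 6: f ≡ 0 at y ∈ {2}; g ≡ 0 at y ∈ {1}; common: ∅.
Collecting: common zeros = {(0, 1)}, so the count is 1.
Comparison with the Bézout bound: 1 ≤ 1 = deg(f)·deg(g), as expected for curves with no common component (the bound is attained).


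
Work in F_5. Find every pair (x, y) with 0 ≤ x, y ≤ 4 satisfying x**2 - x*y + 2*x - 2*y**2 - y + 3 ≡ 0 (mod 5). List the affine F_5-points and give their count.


Affine F_5-points: {(0, 1), (3, 4), (4, 1), (4, 4)}; count = 4.

For each of the 25 pairs (x, y) ∈ F_5², evaluate f(x, y) mod 5. Record the zeros.
  x = 0: [0↦3, 1↦0, 2↦3, 3↦2, 4↦2]  zeros at y ∈ {1}
  x = 1: [0↦1, 1↦2, 2↦4, 3↦2, 4↦1]  zeros at y ∈ ∅
  x = 2: [0↦1, 1↦1, 2↦2, 3↦4, 4↦2]  zeros at y ∈ ∅
  x = 3: [0↦3, 1↦2, 2↦2, 3↦3, 4↦0]  zeros at y ∈ {4}
  x = 4: [0↦2, 1↦0, 2↦4, 3↦4, 4↦0]  zeros at y ∈ {1, 4}
Collecting zeros: affine points = {(0, 1), (3, 4), (4, 1), (4, 4)}.
Total count |C(F_5)_aff| = 4.


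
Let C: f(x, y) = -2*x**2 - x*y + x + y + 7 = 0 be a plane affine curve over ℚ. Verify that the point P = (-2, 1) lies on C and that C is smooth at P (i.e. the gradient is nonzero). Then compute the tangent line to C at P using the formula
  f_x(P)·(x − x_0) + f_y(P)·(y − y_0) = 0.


Tangent line at P: 8*x + 3*y + 13 = 0.

Step 1: f(-2, 1) = 0, so P lies on C.
Step 2: partial derivatives
  f_x(x, y) = -4*x - y + 1, f_y(x, y) = 1 - x.
  f_x(P) = 8, f_y(P) = 3 (gradient nonzero, so P is smooth).
Step 3: tangent line at P: 8·(x − -2) + 3·(y − 1) = 0.
Expanding: 8*x + 3*y + 13 = 0.


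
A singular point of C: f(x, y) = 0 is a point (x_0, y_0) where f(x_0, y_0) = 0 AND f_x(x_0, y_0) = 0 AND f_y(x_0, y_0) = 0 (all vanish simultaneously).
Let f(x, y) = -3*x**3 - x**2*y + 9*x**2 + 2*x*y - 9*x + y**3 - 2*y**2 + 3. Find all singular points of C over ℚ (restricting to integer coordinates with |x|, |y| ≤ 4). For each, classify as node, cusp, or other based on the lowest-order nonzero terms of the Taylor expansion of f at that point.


Singular points: {(1, 1)}; classification: node.

Compute partial derivatives:
  f_x = -9*x**2 - 2*x*y + 18*x + 2*y - 9.
  f_y = -x**2 + 2*x + 3*y**2 - 4*y.
Scan x_0 ∈ {−4, ..., 4}. For each x_0, f_y(x_0, y) is a polynomial in y; find its integer roots y ∈ {−4, ..., 4}, then test f_x and f at those candidates.
  x = -4: f_y(-4, y) = 3*y**2 - 4*y - 24; no integer root y with |y| ≤ 4.
  x = -3: f_y(-3, y) = 3*y**2 - 4*y - 15; vanishes at y ∈ {3}. (-3, 3): f_x = -120 ≠ 0.
  x = -2: f_y(-2, y) = 3*y**2 - 4*y - 8; no integer root y with |y| ≤ 4.
  x = -1: f_y(-1, y) = 3*y**2 - 4*y - 3; no integer root y with |y| ≤ 4.
  x = 0: f_y(0, y) = 3*y**2 - 4*y; vanishes at y ∈ {0}. (0, 0): f_x = -9 ≠ 0.
  x = 1: f_y(1, y) = 3*y**2 - 4*y + 1; vanishes at y ∈ {1}. (1, 1): f_x = 0, f = 0 — SINGULAR.
  x = 2: f_y(2, y) = 3*y**2 - 4*y; vanishes at y ∈ {0}. (2, 0): f_x = -9 ≠ 0.
  x = 3: f_y(3, y) = 3*y**2 - 4*y - 3; no integer root y with |y| ≤ 4.
  x = 4: f_y(4, y) = 3*y**2 - 4*y - 8; no integer root y with |y| ≤ 4.
Only singular point on the grid: (1, 1).
Classify: substitute x = 1 + u, y = 1 + v and expand: f = -3*u**3 - u**2*v - u**2 + v**3 + v**2.
No constant or linear terms (consistent with a singular point). Quadratic part: -u**2 + v**2. Cubic part: -3*u**3 - u**2*v + v**3.
The quadratic part v**2 - u**2 = (v − u)(v + u) splits into two distinct linear factors, so there are two distinct tangent lines y − 1 = ±(x − 1) — this is a node (ordinary double point).
Classification: node.


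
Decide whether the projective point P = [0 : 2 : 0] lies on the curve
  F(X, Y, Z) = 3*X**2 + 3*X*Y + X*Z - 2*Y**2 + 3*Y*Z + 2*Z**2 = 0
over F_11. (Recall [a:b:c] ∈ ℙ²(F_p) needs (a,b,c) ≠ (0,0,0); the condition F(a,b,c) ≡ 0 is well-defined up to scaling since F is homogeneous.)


F(0,2,0) ≡ 3 (mod 11); P is NOT on the curve.

Evaluate F(0, 2, 0) term-by-term (mod 11).
  3*X**2 ↦ 3·0·1·1 = 0
  3*X*Y ↦ 3·0·2·1 = 0
  X*Z ↦ 1·0·1·0 = 0
  -2*Y**2 ↦ -2·1·4·1 = -8
  3*Y*Z ↦ 3·1·2·0 = 0
  2*Z**2 ↦ 2·1·1·0 = 0
Sum: F(0, 2, 0) = (0) + (0) + (0) + (-8) + (0) + (0) = -8.
Reducing mod 11: -8 ≡ 3 (mod 11).
Since F(a, b, c) ≡ 3 ≠ 0 (mod 11), P does NOT lie on the curve.


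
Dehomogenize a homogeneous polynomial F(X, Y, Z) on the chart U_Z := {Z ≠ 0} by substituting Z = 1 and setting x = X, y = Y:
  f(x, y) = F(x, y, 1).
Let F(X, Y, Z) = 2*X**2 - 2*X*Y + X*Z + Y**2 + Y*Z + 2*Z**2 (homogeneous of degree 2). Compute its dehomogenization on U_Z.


f(x, y) = 2*x**2 - 2*x*y + x + y**2 + y + 2

On U_Z we set Z = 1. Each monomial c·X^i·Y^j·Z^k in F becomes c·x^i·y^j·1^k = c·x^i·y^j.
Substituting Z = 1: F(X, Y, 1) = 2*x**2 - 2*x*y + x + y**2 + y + 2.
Note: deg(f) ≤ deg(F) = 2; strict inequality happens when F is divisible by Z (lost terms).


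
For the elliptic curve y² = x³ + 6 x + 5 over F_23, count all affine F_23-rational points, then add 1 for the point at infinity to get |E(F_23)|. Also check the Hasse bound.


Affine points = {(1, 9), (1, 14), (2, 5), (2, 18), (3, 2), (3, 21), (4, 1), (4, 22), (6, 2), (6, 21), (8, 6), (8, 17), (9, 11), (9, 12), (13, 7), (13, 16), (14, 2), (14, 21), (17, 11), (17, 12), (19, 3), (19, 20), (20, 11), (20, 12), (21, 10), (21, 13)}; affine count = 26; |E(F_23)| = 27.

Discriminant check: Δ ∝ 4a³ + 27b² = 4·6³ + 27·5² = 4·216 + 27·25 ≡ 21 (mod 23). Nonzero ⇒ E is nonsingular.
For each x ∈ F_23, compute rhs = x³ + 6·x + 5 mod 23, then count y ∈ F_23 with y² ≡ rhs.
  x = 0: rhs = 5, matching y values: none (0 points).
  x = 1: rhs = 12, matching y values: 9, 14 (2 points).
  x = 2: rhs = 2, matching y values: 5, 18 (2 points).
  x = 3: rhs = 4, matching y values: 2, 21 (2 points).
  x = 4: rhs = 1, matching y values: 1, 22 (2 points).
  x = 5: rhs = 22, matching y values: none (0 points).
  x = 6: rhs = 4, matching y values: 2, 21 (2 points).
  x = 7: rhs = 22, matching y values: none (0 points).
  x = 8: rhs = 13, matching y values: 6, 17 (2 points).
  x = 9: rhs = 6, matching y values: 11, 12 (2 points).
  x = 10: rhs = 7, matching y values: none (0 points).
  x = 11: rhs = 22, matching y values: none (0 points).
  x = 12: rhs = 11, matching y values: none (0 points).
  x = 13: rhs = 3, matching y values: 7, 16 (2 points).
  x = 14: rhs = 4, matching y values: 2, 21 (2 points).
  x = 15: rhs = 20, matching y values: none (0 points).
  x = 16: rhs = 11, matching y values: none (0 points).
  x = 17: rhs = 6, matching y values: 11, 12 (2 points).
  x = 18: rhs = 11, matching y values: none (0 points).
  x = 19: rhs = 9, matching y values: 3, 20 (2 points).
  x = 20: rhs = 6, matching y values: 11, 12 (2 points).
  x = 21: rhs = 8, matching y values: 10, 13 (2 points).
  x = 22: rhs = 21, matching y values: none (0 points).
Total affine count: 26.
Full point count |E(F_23)| = 26 + 1 = 27.
Hasse bound: |27 − (23+1)| = |3| = 3 ≤ 2√23 ≈ 9.5917 ✓.
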